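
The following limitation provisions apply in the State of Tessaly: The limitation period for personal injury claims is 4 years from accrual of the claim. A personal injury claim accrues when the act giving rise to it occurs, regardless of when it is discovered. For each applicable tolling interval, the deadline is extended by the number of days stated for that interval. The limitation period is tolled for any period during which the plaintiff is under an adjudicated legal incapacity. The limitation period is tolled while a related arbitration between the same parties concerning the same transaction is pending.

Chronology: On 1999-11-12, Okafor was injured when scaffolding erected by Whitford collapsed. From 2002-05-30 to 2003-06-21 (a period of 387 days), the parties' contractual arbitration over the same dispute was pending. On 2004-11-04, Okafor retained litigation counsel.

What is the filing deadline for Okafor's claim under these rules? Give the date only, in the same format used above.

The claim accrued on 1999-11-12, the date of the act.
Adding the 4 years base period to 1999-11-12 gives a deadline of 2003-11-12, before any tolling.
The period was tolled for 387 days by the pending related arbitration (2002-05-30 to 2003-06-21), pushing the deadline to 2004-12-03.
The other events in the timeline have no effect on the limitation period under the stated rules.

2004-12-03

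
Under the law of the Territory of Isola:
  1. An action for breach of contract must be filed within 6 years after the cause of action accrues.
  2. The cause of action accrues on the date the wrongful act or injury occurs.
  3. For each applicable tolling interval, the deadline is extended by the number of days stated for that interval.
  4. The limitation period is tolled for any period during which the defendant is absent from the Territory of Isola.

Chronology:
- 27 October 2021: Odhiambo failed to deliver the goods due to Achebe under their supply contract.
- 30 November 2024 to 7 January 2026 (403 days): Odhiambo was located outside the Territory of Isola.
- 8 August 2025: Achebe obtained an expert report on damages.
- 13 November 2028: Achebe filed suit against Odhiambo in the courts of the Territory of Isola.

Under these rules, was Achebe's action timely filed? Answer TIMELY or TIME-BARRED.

The limitation period began to run on 27 October 2021.
Adding the 6 years base period to 27 October 2021 gives a deadline of 27 October 2027, before any tolling.
The period was tolled for 403 days by the defendant's absence from the jurisdiction (30 November 2024 to 7 January 2026), pushing the deadline to 3 December 2028.
None of the other events listed affects the running of the period under the stated rules.
Achebe filed on 13 November 2028, before the 3 December 2028 deadline, so the action is timely.

TIMELY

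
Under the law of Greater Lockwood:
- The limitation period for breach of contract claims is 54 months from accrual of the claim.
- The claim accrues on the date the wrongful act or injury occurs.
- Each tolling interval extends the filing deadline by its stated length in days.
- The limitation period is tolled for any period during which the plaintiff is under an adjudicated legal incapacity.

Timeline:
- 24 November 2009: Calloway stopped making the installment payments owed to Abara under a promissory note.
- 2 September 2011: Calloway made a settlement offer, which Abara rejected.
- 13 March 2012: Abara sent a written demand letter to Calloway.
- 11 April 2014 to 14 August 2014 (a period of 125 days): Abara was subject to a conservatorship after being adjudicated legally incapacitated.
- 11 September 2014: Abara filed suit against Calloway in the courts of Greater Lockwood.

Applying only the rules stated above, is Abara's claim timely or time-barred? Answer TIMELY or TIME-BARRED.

TIMELY

The claim accrued on 24 November 2009, the date of the act.
Adding the 54 months base period to 24 November 2009 gives a deadline of 24 May 2014, before any tolling.
The period was tolled for 125 days by the plaintiff's legal incapacity (11 April 2014 to 14 August 2014), pushing the deadline to 26 September 2014.
Nothing else in the chronology tolls or restarts the period.
Filing on 11 September 2014 beat the 26 September 2014 deadline — the action is timely.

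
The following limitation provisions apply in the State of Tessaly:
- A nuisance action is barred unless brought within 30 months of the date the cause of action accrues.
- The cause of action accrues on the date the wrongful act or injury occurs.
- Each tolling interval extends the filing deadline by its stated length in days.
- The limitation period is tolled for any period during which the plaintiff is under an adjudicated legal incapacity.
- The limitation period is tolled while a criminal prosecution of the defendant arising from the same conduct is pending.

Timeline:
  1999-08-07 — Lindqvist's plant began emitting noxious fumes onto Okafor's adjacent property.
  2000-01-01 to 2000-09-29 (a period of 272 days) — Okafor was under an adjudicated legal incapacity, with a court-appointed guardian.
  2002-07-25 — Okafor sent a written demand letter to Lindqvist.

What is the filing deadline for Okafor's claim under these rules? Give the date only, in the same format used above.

2002-11-06

The cause of action accrued on 1999-08-07, the date of the act.
The untolled deadline — 30 months after 1999-08-07 — is 2002-02-07.
The period was tolled for 272 days by the plaintiff's legal incapacity (2000-01-01 to 2000-09-29), pushing the deadline to 2002-11-06.
The other events in the timeline have no effect on the limitation period under the stated rules.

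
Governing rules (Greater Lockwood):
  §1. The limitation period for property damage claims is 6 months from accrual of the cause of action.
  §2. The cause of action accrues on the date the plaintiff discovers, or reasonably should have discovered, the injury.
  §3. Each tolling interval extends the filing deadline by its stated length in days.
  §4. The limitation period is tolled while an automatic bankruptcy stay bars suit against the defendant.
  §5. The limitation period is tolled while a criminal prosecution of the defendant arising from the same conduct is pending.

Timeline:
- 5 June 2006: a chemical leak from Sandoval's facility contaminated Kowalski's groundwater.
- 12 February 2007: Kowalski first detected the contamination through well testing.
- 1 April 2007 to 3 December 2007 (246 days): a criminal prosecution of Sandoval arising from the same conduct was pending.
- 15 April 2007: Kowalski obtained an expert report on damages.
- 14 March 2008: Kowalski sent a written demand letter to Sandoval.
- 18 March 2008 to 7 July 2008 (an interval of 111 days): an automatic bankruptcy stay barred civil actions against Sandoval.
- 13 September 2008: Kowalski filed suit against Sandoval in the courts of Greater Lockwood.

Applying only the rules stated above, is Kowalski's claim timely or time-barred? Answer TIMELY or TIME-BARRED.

TIME-BARRED

Under the discovery rule, the claim accrued on 12 February 2007, when Kowalski discovered the injury — not on the 5 June 2006 date of the underlying act.
Adding the 6 months base period to 12 February 2007 gives a deadline of 12 August 2007, before any tolling.
The period was tolled for 246 days by the pending criminal prosecution (1 April 2007 to 3 December 2007), pushing the deadline to 14 April 2008.
The automatic bankruptcy stay from 18 March 2008 to 7 July 2008 tolled the period for 111 days, extending the deadline to 3 August 2008.
Nothing else in the chronology tolls or restarts the period.
The 13 September 2008 filing falls after the 3 August 2008 deadline; the claim is time-barred.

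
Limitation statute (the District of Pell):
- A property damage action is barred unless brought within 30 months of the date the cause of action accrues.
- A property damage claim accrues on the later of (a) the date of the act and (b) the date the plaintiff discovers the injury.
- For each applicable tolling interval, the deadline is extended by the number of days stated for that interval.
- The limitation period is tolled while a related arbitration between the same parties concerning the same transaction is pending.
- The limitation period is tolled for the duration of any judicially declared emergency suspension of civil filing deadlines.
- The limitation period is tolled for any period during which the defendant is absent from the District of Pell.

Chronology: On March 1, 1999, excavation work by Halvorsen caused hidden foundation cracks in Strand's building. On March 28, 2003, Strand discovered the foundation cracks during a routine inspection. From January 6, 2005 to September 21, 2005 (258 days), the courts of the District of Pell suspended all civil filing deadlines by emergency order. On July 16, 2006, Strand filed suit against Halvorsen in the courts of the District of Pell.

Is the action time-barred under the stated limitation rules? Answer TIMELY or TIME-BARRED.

The claim accrued on March 28, 2003 — the later of the March 1, 1999 act and the March 28, 2003 discovery.
Adding the 30 months base period to March 28, 2003 gives a deadline of September 28, 2005, before any tolling.
The period was tolled for 258 days by the emergency suspension of filing deadlines (January 6, 2005 to September 21, 2005), pushing the deadline to June 13, 2006.
Strand filed on July 16, 2006, after the June 13, 2006 deadline, so the action is time-barred.

TIME-BARRED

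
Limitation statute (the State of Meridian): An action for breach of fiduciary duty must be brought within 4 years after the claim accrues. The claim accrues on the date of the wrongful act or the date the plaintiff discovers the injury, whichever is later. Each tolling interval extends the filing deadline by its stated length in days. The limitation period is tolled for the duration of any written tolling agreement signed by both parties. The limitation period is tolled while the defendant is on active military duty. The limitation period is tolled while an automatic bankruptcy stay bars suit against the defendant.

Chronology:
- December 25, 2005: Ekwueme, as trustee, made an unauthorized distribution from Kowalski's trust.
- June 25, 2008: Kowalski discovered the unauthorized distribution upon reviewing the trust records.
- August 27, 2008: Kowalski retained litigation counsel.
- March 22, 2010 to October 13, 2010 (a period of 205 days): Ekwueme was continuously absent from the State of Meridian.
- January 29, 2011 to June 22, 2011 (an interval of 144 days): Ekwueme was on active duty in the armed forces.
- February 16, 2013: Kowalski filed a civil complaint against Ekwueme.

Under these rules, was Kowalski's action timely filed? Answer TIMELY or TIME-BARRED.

Because discovery on June 25, 2008 post-dates the December 25, 2005 act, accrual under the later-of rule falls on June 25, 2008.
Adding the 4 years base period to June 25, 2008 gives a deadline of June 25, 2012, before any tolling.
The period was tolled for 144 days by the defendant's active military service (January 29, 2011 to June 22, 2011), pushing the deadline to November 16, 2012.
Although the defendant's absence ran from March 22, 2010 to October 13, 2010, the stated rules do not make that a tolling event, so it is disregarded.
None of the other events listed affects the running of the period under the stated rules.
The February 16, 2013 filing falls after the November 16, 2012 deadline; the claim is time-barred.

TIME-BARRED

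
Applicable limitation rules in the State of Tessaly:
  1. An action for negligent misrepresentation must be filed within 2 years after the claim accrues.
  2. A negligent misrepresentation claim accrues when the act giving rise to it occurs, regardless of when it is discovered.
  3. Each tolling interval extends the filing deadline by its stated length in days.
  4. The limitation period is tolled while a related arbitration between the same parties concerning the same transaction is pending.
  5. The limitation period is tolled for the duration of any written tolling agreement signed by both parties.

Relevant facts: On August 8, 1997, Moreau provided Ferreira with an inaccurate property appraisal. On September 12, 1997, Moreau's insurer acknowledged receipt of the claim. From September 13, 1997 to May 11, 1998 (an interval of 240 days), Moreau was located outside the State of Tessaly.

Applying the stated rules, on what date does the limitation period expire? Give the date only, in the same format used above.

August 8, 1999

The limitation period began to run on August 8, 1997.
The untolled deadline — 2 years after August 8, 1997 — is August 8, 1999.
No stated provision tolls the period for the defendant's absence, so the interval from September 13, 1997 to May 11, 1998 has no effect on the deadline.
Nothing else in the chronology tolls or restarts the period.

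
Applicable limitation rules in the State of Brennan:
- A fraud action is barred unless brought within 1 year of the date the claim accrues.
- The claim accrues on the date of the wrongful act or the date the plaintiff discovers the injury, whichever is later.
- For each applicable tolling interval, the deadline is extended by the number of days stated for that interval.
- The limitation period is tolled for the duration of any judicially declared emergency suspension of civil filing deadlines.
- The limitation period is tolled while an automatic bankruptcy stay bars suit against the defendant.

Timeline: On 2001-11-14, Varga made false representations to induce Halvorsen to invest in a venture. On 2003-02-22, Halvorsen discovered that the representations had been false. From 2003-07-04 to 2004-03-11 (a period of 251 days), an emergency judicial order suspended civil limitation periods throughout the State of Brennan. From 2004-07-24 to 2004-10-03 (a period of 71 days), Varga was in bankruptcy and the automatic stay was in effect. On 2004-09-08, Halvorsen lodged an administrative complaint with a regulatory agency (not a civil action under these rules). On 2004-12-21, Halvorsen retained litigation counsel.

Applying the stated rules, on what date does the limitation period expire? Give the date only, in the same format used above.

The claim accrued on 2003-02-22 — the later of the 2001-11-14 act and the 2003-02-22 discovery.
Adding the 1 year base period to 2003-02-22 gives a deadline of 2004-02-22, before any tolling.
The emergency suspension of filing deadlines from 2003-07-04 to 2004-03-11 tolled the period for 251 days, extending the deadline to 2004-10-30.
Because the automatic bankruptcy stay ran from 2004-07-24 to 2004-10-03, the deadline is extended by 71 days to 2005-01-09.
None of the other events listed affects the running of the period under the stated rules.

2005-01-09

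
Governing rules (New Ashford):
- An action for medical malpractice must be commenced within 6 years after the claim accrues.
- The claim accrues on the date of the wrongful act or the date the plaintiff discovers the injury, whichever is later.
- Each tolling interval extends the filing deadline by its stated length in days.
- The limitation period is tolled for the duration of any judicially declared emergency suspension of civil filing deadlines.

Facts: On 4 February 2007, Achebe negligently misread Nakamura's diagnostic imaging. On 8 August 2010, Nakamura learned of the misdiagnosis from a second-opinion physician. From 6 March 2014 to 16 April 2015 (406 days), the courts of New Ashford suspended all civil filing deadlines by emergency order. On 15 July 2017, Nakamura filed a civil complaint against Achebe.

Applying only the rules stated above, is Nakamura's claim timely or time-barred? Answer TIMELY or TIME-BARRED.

Taking the later of the act (4 February 2007) and discovery (8 August 2010), the claim accrued on 8 August 2010.
Adding the 6 years base period to 8 August 2010 gives a deadline of 8 August 2016, before any tolling.
Because the emergency suspension of filing deadlines ran from 6 March 2014 to 16 April 2015, the deadline is extended by 406 days to 18 September 2017.
Filing on 15 July 2017 beat the 18 September 2017 deadline — the action is timely.

TIMELY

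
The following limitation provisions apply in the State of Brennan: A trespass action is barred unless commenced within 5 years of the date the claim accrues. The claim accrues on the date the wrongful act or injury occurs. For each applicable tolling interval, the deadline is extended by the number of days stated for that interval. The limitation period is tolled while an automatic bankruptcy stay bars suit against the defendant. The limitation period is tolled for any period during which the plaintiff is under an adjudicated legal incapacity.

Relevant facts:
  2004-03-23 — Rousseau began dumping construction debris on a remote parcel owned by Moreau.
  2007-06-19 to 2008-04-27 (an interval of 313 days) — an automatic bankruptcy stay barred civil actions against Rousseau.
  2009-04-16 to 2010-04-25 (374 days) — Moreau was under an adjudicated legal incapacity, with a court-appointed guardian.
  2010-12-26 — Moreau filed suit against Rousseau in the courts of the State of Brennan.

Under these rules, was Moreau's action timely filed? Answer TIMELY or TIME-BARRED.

The limitation period began to run on 2004-03-23.
5 years from 2004-03-23 is 2009-03-23.
Because the automatic bankruptcy stay ran from 2007-06-19 to 2008-04-27, the deadline is extended by 313 days to 2010-01-30.
The plaintiff's legal incapacity from 2009-04-16 to 2010-04-25 tolled the period for 374 days, extending the deadline to 2011-02-08.
Moreau filed on 2010-12-26, before the 2011-02-08 deadline, so the action is timely.

TIMELY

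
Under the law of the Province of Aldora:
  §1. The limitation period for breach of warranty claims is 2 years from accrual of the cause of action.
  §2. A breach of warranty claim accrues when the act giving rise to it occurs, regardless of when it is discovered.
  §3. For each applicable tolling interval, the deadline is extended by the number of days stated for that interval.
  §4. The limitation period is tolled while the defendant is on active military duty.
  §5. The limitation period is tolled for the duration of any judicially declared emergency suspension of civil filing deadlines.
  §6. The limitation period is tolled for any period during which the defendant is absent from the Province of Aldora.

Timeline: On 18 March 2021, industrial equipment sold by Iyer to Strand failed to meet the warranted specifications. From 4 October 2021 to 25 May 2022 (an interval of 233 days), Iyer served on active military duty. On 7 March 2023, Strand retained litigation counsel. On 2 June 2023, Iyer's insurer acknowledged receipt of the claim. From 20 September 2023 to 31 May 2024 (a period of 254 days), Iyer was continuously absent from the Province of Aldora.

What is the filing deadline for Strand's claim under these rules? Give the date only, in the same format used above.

The claim accrued on 18 March 2021, when the wrongful act occurred.
The untolled deadline — 2 years after 18 March 2021 — is 18 March 2023.
Because the defendant's active military service ran from 4 October 2021 to 25 May 2022, the deadline is extended by 233 days to 6 November 2023.
The period was tolled for 254 days by the defendant's absence from the jurisdiction (20 September 2023 to 31 May 2024), pushing the deadline to 17 July 2024.
The other events in the timeline have no effect on the limitation period under the stated rules.

17 July 2024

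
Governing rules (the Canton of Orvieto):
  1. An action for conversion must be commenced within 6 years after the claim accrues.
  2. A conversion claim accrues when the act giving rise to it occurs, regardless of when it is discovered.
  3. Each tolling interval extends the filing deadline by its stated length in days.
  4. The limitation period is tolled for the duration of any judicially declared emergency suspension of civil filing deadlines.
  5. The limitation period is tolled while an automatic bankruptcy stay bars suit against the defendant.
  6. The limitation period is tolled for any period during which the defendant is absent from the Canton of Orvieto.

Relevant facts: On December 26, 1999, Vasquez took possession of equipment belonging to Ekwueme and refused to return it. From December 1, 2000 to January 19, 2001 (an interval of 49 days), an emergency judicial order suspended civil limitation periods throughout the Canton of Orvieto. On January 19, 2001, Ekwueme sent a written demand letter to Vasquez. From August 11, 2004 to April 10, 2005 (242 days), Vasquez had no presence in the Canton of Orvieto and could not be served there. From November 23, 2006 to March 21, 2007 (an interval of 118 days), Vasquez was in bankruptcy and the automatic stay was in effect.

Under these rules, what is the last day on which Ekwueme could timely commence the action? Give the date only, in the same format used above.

October 13, 2006

The claim accrued on December 26, 1999, when the wrongful act occurred.
6 years from December 26, 1999 is December 26, 2005.
The period was tolled for 49 days by the emergency suspension of filing deadlines (December 1, 2000 to January 19, 2001), pushing the deadline to February 13, 2006.
The defendant's absence from the jurisdiction from August 11, 2004 to April 10, 2005 tolled the period for 242 days, extending the deadline to October 13, 2006.
The automatic bankruptcy stay from November 23, 2006 to March 21, 2007 began after the period had already run on October 13, 2006, so it has no tolling effect.
Nothing else in the chronology tolls or restarts the period.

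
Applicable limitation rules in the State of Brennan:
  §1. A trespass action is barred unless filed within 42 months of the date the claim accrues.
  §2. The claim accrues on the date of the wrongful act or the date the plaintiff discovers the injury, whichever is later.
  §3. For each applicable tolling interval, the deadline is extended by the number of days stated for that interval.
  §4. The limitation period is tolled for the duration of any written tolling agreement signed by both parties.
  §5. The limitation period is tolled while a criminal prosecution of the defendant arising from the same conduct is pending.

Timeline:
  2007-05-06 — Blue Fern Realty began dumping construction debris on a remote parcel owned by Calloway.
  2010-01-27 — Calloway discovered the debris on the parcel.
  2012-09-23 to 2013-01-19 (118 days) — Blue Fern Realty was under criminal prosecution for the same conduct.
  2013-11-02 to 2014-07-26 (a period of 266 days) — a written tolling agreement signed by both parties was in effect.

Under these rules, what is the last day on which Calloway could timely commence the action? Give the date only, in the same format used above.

Because discovery on 2010-01-27 post-dates the 2007-05-06 act, accrual under the later-of rule falls on 2010-01-27.
Adding the 42 months base period to 2010-01-27 gives a deadline of 2013-07-27, before any tolling.
The pending criminal prosecution from 2012-09-23 to 2013-01-19 tolled the period for 118 days, extending the deadline to 2013-11-22.
The written tolling agreement from 2013-11-02 to 2014-07-26 tolled the period for 266 days, extending the deadline to 2014-08-15.

2014-08-15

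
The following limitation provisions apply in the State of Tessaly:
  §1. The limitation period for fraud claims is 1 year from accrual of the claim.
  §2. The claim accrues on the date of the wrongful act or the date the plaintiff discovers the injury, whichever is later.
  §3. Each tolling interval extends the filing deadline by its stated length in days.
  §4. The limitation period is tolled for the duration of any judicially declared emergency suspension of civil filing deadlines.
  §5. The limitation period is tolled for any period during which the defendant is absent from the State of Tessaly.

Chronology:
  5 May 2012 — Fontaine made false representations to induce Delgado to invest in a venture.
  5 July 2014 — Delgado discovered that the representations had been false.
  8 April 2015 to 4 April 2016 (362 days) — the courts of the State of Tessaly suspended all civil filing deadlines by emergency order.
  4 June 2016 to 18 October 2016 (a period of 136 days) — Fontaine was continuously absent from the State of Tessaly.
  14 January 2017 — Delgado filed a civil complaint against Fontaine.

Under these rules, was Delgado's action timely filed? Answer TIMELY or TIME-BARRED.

TIME-BARRED

The claim accrued on 5 July 2014 — the later of the 5 May 2012 act and the 5 July 2014 discovery.
The untolled deadline — 1 year after 5 July 2014 — is 5 July 2015.
Because the emergency suspension of filing deadlines ran from 8 April 2015 to 4 April 2016, the deadline is extended by 362 days to 1 July 2016.
The defendant's absence from the jurisdiction from 4 June 2016 to 18 October 2016 tolled the period for 136 days, extending the deadline to 14 November 2016.
The 14 January 2017 filing falls after the 14 November 2016 deadline; the claim is time-barred.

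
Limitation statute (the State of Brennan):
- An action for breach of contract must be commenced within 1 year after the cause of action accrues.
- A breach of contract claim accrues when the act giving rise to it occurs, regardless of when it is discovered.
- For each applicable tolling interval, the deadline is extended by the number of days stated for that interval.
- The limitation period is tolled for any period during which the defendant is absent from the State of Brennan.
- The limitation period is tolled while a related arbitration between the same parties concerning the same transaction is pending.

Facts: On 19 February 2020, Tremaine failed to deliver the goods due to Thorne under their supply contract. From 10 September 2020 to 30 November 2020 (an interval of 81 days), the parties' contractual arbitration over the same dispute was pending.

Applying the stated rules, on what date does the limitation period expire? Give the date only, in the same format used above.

11 May 2021

The cause of action accrued on 19 February 2020, the date of the act.
The untolled deadline — 1 year after 19 February 2020 — is 19 February 2021.
The pending related arbitration from 10 September 2020 to 30 November 2020 tolled the period for 81 days, extending the deadline to 11 May 2021.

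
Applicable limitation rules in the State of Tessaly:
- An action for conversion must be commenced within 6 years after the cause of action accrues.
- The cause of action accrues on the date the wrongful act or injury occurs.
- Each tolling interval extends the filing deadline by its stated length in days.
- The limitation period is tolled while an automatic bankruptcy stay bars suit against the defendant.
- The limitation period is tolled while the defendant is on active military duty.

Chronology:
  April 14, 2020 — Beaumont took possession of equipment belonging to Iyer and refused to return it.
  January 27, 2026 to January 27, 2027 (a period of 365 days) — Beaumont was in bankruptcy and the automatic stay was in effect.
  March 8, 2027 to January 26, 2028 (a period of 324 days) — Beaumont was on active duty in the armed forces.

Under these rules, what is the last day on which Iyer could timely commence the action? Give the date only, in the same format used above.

March 3, 2028

The claim accrued on April 14, 2020, when the wrongful act occurred.
6 years from April 14, 2020 is April 14, 2026.
The period was tolled for 365 days by the automatic bankruptcy stay (January 27, 2026 to January 27, 2027), pushing the deadline to April 14, 2027.
The defendant's active military service from March 8, 2027 to January 26, 2028 tolled the period for 324 days, extending the deadline to March 3, 2028.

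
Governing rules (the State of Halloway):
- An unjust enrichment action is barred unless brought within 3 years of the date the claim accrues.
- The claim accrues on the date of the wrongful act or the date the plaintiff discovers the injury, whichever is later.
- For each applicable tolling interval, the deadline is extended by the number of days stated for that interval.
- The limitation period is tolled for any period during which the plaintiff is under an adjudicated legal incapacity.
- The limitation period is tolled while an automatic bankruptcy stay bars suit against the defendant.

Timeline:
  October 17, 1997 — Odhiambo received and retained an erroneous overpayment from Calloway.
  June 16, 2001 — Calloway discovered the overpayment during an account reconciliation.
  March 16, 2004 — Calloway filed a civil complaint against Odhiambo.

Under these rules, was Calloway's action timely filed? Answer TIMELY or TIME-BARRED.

TIMELY

Because discovery on June 16, 2001 post-dates the October 17, 1997 act, accrual under the later-of rule falls on June 16, 2001.
Adding the 3 years base period to June 16, 2001 gives a deadline of June 16, 2004, before any tolling.
Filing on March 16, 2004 beat the June 16, 2004 deadline — the action is timely.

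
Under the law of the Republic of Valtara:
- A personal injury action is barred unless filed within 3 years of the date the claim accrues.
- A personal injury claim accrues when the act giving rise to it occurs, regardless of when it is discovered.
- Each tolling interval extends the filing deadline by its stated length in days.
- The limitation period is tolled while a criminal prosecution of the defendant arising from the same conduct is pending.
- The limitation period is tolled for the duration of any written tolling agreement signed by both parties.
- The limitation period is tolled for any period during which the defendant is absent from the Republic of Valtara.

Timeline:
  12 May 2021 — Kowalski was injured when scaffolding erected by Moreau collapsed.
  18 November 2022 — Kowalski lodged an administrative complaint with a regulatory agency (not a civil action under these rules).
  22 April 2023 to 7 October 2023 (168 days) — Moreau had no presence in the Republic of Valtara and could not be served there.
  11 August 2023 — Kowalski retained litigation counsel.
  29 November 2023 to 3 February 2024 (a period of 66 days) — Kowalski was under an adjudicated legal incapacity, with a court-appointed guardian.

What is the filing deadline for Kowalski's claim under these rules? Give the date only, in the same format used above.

27 October 2024

The limitation period began to run on 12 May 2021.
Adding the 3 years base period to 12 May 2021 gives a deadline of 12 May 2024, before any tolling.
The period was tolled for 168 days by the defendant's absence from the jurisdiction (22 April 2023 to 7 October 2023), pushing the deadline to 27 October 2024.
Although the plaintiff's incapacity ran from 29 November 2023 to 3 February 2024, the stated rules do not make that a tolling event, so it is disregarded.
Nothing else in the chronology tolls or restarts the period.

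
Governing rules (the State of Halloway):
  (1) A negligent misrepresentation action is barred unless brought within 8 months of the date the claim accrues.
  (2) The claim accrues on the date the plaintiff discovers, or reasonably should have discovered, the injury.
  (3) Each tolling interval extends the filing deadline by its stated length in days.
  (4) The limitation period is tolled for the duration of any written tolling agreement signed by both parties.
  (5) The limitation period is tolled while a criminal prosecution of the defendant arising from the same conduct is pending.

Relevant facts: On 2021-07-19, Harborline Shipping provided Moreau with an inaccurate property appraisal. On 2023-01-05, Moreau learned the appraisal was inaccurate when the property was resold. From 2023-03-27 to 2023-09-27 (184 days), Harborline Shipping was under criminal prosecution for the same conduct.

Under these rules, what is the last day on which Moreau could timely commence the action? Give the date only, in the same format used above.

Under the discovery rule, the claim accrued on 2023-01-05, when Moreau discovered the injury — not on the 2021-07-19 date of the underlying act.
Adding the 8 months base period to 2023-01-05 gives a deadline of 2023-09-05, before any tolling.
The pending criminal prosecution from 2023-03-27 to 2023-09-27 tolled the period for 184 days, extending the deadline to 2024-03-07.

2024-03-07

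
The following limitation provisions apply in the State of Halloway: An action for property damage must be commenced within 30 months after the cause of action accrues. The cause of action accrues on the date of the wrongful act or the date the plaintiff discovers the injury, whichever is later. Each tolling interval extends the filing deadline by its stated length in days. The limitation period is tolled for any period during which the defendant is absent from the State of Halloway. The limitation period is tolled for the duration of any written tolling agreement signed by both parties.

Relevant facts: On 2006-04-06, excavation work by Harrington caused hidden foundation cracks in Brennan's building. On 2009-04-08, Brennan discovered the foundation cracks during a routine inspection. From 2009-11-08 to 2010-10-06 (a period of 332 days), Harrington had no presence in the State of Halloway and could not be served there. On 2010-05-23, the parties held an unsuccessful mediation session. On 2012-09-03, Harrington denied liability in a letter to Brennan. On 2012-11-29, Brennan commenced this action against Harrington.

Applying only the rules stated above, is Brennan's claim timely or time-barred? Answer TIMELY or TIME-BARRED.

TIME-BARRED

Because discovery on 2009-04-08 post-dates the 2006-04-06 act, accrual under the later-of rule falls on 2009-04-08.
The untolled deadline — 30 months after 2009-04-08 — is 2011-10-08.
The period was tolled for 332 days by the defendant's absence from the jurisdiction (2009-11-08 to 2010-10-06), pushing the deadline to 2012-09-04.
None of the other events listed affects the running of the period under the stated rules.
Filing on 2012-11-29 missed the 2012-09-04 deadline — the action is time-barred.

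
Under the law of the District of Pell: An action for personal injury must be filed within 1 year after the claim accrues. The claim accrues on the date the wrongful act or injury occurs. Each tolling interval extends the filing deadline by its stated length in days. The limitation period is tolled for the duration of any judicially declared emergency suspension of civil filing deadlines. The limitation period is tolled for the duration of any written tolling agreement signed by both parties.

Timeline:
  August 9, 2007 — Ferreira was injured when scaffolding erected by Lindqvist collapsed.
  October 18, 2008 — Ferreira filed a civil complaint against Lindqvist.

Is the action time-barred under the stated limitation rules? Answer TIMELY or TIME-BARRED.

The limitation period began to run on August 9, 2007.
The untolled deadline — 1 year after August 9, 2007 — is August 9, 2008.
Ferreira filed on October 18, 2008, after the August 9, 2008 deadline, so the action is time-barred.

TIME-BARRED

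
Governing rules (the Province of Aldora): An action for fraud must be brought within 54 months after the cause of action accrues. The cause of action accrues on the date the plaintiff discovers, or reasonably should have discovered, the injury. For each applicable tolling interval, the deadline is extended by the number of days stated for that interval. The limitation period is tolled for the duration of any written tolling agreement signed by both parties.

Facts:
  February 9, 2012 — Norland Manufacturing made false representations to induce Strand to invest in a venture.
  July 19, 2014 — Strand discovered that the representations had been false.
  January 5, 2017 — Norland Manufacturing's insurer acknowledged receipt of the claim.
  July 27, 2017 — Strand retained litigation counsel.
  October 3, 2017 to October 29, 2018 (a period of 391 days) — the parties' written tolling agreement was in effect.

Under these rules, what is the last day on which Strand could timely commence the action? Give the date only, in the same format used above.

February 14, 2020

The claim did not accrue until Strand discovered the injury on July 19, 2014; the February 9, 2012 act date does not start the clock under the stated rule.
The untolled deadline — 54 months after July 19, 2014 — is January 19, 2019.
The period was tolled for 391 days by the written tolling agreement (October 3, 2017 to October 29, 2018), pushing the deadline to February 14, 2020.
The other events in the timeline have no effect on the limitation period under the stated rules.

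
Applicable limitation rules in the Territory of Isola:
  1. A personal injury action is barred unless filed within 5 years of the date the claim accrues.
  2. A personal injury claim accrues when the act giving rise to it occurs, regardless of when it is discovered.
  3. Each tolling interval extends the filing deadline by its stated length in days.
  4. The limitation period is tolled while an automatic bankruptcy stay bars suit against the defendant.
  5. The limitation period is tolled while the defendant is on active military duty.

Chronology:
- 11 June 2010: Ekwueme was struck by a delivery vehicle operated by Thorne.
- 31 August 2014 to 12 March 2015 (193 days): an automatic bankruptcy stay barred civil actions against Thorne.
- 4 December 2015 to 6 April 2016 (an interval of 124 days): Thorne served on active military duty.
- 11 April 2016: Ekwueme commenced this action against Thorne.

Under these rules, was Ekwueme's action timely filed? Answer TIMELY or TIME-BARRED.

TIMELY

The claim accrued on 11 June 2010, when the wrongful act occurred.
The untolled deadline — 5 years after 11 June 2010 — is 11 June 2015.
Because the automatic bankruptcy stay ran from 31 August 2014 to 12 March 2015, the deadline is extended by 193 days to 21 December 2015.
Because the defendant's active military service ran from 4 December 2015 to 6 April 2016, the deadline is extended by 124 days to 23 April 2016.
Filing on 11 April 2016 beat the 23 April 2016 deadline — the action is timely.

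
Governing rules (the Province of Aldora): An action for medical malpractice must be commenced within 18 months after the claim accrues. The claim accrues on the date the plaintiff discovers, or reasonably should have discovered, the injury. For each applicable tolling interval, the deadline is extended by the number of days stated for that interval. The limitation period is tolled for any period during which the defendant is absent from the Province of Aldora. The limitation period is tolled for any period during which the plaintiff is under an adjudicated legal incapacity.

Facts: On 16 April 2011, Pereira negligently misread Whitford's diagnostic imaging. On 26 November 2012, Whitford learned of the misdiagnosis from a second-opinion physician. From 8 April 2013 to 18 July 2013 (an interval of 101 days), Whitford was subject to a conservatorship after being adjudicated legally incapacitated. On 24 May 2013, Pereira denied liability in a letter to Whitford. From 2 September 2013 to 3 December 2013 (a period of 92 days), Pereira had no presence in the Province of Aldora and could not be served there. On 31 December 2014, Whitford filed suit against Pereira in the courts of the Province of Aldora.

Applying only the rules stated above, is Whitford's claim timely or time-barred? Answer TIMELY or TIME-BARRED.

TIME-BARRED

Under the discovery rule, the claim accrued on 26 November 2012, when Whitford discovered the injury — not on the 16 April 2011 date of the underlying act.
Adding the 18 months base period to 26 November 2012 gives a deadline of 26 May 2014, before any tolling.
The plaintiff's legal incapacity from 8 April 2013 to 18 July 2013 tolled the period for 101 days, extending the deadline to 4 September 2014.
The defendant's absence from the jurisdiction from 2 September 2013 to 3 December 2013 tolled the period for 92 days, extending the deadline to 5 December 2014.
Nothing else in the chronology tolls or restarts the period.
The 31 December 2014 filing falls after the 5 December 2014 deadline; the claim is time-barred.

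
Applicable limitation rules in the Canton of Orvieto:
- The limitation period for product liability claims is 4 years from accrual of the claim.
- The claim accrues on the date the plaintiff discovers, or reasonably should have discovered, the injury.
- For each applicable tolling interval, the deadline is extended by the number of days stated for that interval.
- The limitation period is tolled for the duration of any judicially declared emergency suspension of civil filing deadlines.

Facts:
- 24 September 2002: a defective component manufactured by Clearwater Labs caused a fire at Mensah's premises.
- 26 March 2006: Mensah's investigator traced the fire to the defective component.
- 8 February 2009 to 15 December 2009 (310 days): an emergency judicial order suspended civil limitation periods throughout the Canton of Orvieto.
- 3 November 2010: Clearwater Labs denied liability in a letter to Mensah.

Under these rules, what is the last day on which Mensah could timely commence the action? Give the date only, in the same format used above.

30 January 2011

Accrual is tied to discovery, so the period began on 26 March 2006 rather than on 24 September 2002 when the act occurred.
The untolled deadline — 4 years after 26 March 2006 — is 26 March 2010.
Because the emergency suspension of filing deadlines ran from 8 February 2009 to 15 December 2009, the deadline is extended by 310 days to 30 January 2011.
None of the other events listed affects the running of the period under the stated rules.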